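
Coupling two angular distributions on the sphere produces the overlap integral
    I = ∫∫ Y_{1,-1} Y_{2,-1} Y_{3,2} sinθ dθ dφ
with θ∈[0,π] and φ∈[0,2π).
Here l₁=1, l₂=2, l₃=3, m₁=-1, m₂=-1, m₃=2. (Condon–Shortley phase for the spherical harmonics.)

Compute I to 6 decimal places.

Rules hold: Σm=0, L=6 even, 1≤3≤3.
N = 3·5·7 = 105
Δ = 0!·2!·4!/7! = 1/105
Racah Σ t=0..0: t=0:+1/4 = 1/4
⇒ 3j(1 2 3; 0 0 0)² = 3/35, sgn -1
Racah Σ t=0..0: t=0:+1/12 = 1/12
⇒ 3j(1 2 3; -1 -1 2)² = 2/21, sgn -1
4πI² = N·(3j₀)²·(3jₘ)² = 6/7
I = +1·√(0.857143/4π) = 0.26116903

0.261169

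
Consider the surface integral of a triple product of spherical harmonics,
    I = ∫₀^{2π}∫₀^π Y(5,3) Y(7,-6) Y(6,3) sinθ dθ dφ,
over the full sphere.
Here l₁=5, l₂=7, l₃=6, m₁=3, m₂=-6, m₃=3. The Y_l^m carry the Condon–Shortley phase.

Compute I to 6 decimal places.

0.107391

m-sum 0 ✓  L=18 even ✓  2≤6≤12 ✓
Π(2lᵢ+1) = 11×15×13 = 2145
triangle coeff Δ(5,7,6) = 1/174594420
Σ_t [1,5]: t=1:−1/4147200 t=2:+1/207360 t=3:−1/82944 t=4:+1/207360 t=5:−1/4147200 = -1/345600
(3j)²=420/46189 [(5 7 6; 0 0 0)], sign=-1
Σ_t [0,1]: t=0:+1/14515200 t=1:−1/29030400 = 1/29030400
(3j)²=12/1615 [(5 7 6; 3 -6 3)], sign=-1
⇒ 4πI² = 15120/104329
I = (+1)√(15120/104329/(4π)) = 0.10739114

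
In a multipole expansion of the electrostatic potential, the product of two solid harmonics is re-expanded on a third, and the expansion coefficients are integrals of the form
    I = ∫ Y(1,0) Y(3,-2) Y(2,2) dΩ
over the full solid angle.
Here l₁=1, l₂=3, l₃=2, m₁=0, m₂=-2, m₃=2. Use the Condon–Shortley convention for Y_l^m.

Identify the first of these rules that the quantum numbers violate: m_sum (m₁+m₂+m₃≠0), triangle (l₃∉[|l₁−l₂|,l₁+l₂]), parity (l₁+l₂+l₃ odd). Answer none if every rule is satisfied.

azimuthal sum: 0 − 2 + 2 = 0  ✓
2 ≤ 2 ≤ 4 (triangle on l)  ✓
L = 1 + 3 + 2 = 6 (even)  ✓

none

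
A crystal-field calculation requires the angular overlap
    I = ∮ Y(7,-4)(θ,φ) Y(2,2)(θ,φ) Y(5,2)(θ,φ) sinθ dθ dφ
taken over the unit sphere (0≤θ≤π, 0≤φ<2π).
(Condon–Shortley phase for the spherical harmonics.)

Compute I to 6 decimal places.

0.205860

Checks pass: Σm=0; 14 even; l₃=5∈[5,9].
(2·7+1)(2·2+1)(2·5+1) = 825
Δ: 4! 10! 0! / 15! → 1/15015
sum: t=2:+1/57600 = 1/57600
3j²(7 2 5; 0 0 0) = Δ·Π!·Σ² = 21/715  (sign -1)
sum: t=4:+1/725760 = 1/725760
3j²(7 2 5; -4 2 2) = Δ·Π!·Σ² = 2/91  (sign -1)
combine: 4πI² = 825·21/715·2/91 = 90/169
take √, sign +1: I = 0.20586047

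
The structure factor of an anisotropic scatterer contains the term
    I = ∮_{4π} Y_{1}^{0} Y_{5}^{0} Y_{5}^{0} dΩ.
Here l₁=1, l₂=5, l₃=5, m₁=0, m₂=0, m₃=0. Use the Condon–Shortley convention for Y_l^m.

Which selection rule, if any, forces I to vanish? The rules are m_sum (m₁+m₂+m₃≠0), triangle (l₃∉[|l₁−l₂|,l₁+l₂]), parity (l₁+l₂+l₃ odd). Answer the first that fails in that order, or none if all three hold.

azimuthal sum: 0 + 0 + 0 = 0  ✓
4 ≤ 5 ≤ 6 (triangle on l)  ✓
L = 1 + 5 + 5 = 11 (odd)  ✗

parity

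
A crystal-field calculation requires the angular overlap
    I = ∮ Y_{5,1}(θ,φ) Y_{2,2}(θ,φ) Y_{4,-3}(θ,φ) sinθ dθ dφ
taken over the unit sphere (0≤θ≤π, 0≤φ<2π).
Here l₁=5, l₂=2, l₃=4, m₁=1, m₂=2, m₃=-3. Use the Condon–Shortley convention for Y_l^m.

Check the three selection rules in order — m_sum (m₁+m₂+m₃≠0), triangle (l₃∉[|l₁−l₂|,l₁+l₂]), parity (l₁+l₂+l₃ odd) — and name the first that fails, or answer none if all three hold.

m₁+m₂+m₃ = 1 + 2 − 3 = 0  ✓
triangle: |5−2|=3 ≤ l₃=4 ≤ 5+2=7  ✓
parity: l₁+l₂+l₃ = 11 is odd  ✗

parity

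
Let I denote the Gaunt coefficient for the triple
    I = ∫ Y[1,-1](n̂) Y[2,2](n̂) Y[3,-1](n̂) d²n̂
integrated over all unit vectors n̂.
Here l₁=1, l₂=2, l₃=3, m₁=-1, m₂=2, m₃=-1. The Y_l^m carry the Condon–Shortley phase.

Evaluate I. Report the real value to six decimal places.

m-sum 0 ✓  L=6 even ✓  1≤3≤3 ✓
Π(2lᵢ+1) = 3×5×7 = 105
triangle coeff Δ(1,2,3) = 1/105
Σ_t [0,0]: t=0:+1/4 = 1/4
(3j)²=3/35 [(1 2 3; 0 0 0)], sign=-1
Σ_t [0,0]: t=0:+1/48 = 1/48
(3j)²=1/105 [(1 2 3; -1 2 -1)], sign=+1
⇒ 4πI² = 3/35
I = (-1)√(3/35/(4π)) = -0.08258890

-0.082589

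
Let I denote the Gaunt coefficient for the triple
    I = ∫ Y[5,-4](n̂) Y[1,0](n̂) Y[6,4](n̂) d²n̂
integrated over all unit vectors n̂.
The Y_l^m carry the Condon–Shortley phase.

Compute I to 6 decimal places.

0.182727

Checks pass: Σm=0; 12 even; l₃=6∈[4,6].
(2·5+1)(2·1+1)(2·6+1) = 429
Δ: 0! 10! 2! / 13! → 1/858
sum: t=0:+1/14400 = 1/14400
3j²(5 1 6; 0 0 0) = Δ·Π!·Σ² = 6/143  (sign +1)
sum: t=0:+1/362880 = 1/362880
3j²(5 1 6; -4 0 4) = Δ·Π!·Σ² = 10/429  (sign +1)
combine: 4πI² = 429·6/143·10/429 = 60/143
take √, sign +1: I = 0.18272698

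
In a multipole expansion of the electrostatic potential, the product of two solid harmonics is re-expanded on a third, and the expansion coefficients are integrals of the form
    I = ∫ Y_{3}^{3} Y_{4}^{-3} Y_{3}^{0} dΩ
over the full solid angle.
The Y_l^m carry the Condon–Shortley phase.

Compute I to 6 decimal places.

Checks pass: Σm=0; 10 even; l₃=3∈[1,7].
(2·3+1)(2·4+1)(2·3+1) = 441
Δ: 4! 2! 4! / 11! → 1/34650
sum: t=1:−1/72 t=2:+1/16 t=3:−1/72 = 5/144
3j²(3 4 3; 0 0 0) = Δ·Π!·Σ² = 2/77  (sign -1)
sum: t=0:+1/288 = 1/288
3j²(3 4 3; 3 -3 0) = Δ·Π!·Σ² = 1/22  (sign -1)
combine: 4πI² = 441·2/77·1/22 = 63/121
take √, sign +1: I = 0.20355073

0.203551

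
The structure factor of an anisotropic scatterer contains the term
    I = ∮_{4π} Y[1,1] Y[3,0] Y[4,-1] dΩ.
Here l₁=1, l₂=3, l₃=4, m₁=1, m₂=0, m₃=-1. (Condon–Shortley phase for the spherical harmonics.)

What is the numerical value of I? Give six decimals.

m-sum 0 ✓  L=8 even ✓  2≤4≤4 ✓
Π(2lᵢ+1) = 3×7×9 = 189
triangle coeff Δ(1,3,4) = 1/252
Σ_t [0,0]: t=0:+1/36 = 1/36
(3j)²=4/63 [(1 3 4; 0 0 0)], sign=+1
Σ_t [0,0]: t=0:+1/72 = 1/72
(3j)²=5/126 [(1 3 4; 1 0 -1)], sign=-1
⇒ 4πI² = 10/21
I = (-1)√(10/21/(4π)) = -0.19466390

-0.194664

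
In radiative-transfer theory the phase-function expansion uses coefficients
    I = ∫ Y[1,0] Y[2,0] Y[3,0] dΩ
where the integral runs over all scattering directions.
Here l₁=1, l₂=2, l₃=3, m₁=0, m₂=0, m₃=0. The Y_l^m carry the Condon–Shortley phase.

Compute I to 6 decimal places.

0.247767

m-sum 0 ✓  L=6 even ✓  1≤3≤3 ✓
Π(2lᵢ+1) = 3×5×7 = 105
triangle coeff Δ(1,2,3) = 1/105
Σ_t [0,0]: t=0:+1/4 = 1/4
(3j)²=3/35 [(1 2 3; 0 0 0)], sign=-1
(m-triple is (0,0,0) — same symbol as above.)
⇒ 4πI² = 27/35
I = (+1)√(27/35/(4π)) = 0.24776670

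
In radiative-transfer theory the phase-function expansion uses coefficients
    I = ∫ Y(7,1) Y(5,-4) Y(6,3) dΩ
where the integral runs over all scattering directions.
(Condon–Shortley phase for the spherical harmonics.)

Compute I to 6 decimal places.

Rules hold: Σm=0, L=18 even, 2≤6≤12.
N = 15·11·13 = 2145
Δ = 6!·8!·4!/19! = 1/174594420
Racah Σ t=1..5: t=1:−1/4147200 t=2:+1/207360 t=3:−1/82944 t=4:+1/207360 t=5:−1/4147200 = -1/345600
⇒ 3j(7 5 6; 0 0 0)² = 420/46189, sgn -1
Racah Σ t=0..1: t=0:+1/6220800 t=1:−1/2073600 = -1/3110400
⇒ 3j(7 5 6; 1 -4 3)² = 3136/230945, sgn +1
4πI² = N·(3j₀)²·(3jₘ)² = 3951360/14919047
I = -1·√(0.264853/4π) = -0.14517700

-0.145177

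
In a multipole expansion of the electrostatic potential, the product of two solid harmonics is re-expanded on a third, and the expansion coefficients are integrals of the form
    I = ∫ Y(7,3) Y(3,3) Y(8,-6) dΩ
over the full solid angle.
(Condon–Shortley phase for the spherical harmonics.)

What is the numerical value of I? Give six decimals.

-0.170387

m-sum 0 ✓  L=18 even ✓  4≤8≤10 ✓
Π(2lᵢ+1) = 15×7×17 = 1785
triangle coeff Δ(7,3,8) = 1/5290740
Σ_t [0,2]: t=0:+1/7257600 t=1:−1/2073600 t=2:+1/7257600 = -1/4838400
(3j)²=252/20995 [(7 3 8; 0 0 0)], sign=-1
Σ_t [2,2]: t=2:+1/348364800 = 1/348364800
(3j)²=11/646 [(7 3 8; 3 3 -6)], sign=+1
⇒ 4πI² = 29106/79781
I = (-1)√(29106/79781/(4π)) = -0.17038705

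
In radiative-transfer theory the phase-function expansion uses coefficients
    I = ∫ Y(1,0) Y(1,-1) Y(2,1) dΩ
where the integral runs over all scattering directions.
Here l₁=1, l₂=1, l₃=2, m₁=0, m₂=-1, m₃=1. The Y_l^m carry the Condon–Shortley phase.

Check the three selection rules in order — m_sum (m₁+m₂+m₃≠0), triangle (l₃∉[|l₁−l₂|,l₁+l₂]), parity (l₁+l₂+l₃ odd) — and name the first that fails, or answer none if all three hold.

Σmᵢ = 0  ✓
l₃∈[|l₁−l₂|,l₁+l₂]=[0,2], have l₃=2  ✓
Σlᵢ = 4 ⇒ even  ✓

none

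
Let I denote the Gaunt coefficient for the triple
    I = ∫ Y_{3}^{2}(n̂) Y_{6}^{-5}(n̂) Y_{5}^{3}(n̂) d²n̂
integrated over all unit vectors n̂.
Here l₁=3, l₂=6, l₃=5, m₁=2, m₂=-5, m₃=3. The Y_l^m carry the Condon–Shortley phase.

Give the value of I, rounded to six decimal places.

-0.169016

Rules hold: Σm=0, L=14 even, 3≤5≤9.
N = 7·13·11 = 1001
Δ = 4!·2!·8!/15! = 1/675675
Racah Σ t=1..3: t=1:−1/8640 t=2:+1/2304 t=3:−1/8640 = 7/34560
⇒ 3j(3 6 5; 0 0 0)² = 7/429, sgn -1
Racah Σ t=0..1: t=0:+1/120960 t=1:−1/483840 = 1/161280
⇒ 3j(3 6 5; 2 -5 3)² = 2/91, sgn +1
4πI² = N·(3j₀)²·(3jₘ)² = 14/39
I = -1·√(0.358974/4π) = -0.16901560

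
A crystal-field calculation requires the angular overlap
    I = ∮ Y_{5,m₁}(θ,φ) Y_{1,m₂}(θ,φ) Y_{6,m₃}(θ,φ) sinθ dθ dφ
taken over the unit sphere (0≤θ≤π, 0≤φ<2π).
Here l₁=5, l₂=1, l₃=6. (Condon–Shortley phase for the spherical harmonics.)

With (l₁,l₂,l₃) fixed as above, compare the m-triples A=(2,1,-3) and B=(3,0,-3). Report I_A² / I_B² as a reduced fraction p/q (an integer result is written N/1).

4/3

l's match ⇒ only the (l;m) 3-j factors differ between A and B.
A: triangle coeff Δ(5,1,6) = 1/858; Σ_t [0,0]: t=0:+1/60480 = 1/60480; (3j)²=6/143 [(5 1 6; 2 1 -3)], sign=-1
B: triangle coeff Δ(5,1,6) = 1/858; Σ_t [0,0]: t=0:+1/80640 = 1/80640; (3j)²=9/286 [(5 1 6; 3 0 -3)], sign=-1
I_A²/I_B² = (6/143)/(9/286) = 4/3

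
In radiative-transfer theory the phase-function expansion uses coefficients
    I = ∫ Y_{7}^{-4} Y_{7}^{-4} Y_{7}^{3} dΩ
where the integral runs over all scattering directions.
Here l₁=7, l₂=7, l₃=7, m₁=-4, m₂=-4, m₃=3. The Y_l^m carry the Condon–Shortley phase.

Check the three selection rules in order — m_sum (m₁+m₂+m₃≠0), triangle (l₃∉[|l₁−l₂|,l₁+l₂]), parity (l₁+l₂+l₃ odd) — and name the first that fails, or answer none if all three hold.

m_sum

m₁+m₂+m₃ = -4 − 4 + 3 = -5  ✗
triangle: |7−7|=0 ≤ l₃=7 ≤ 7+7=14
parity: l₁+l₂+l₃ = 21 is odd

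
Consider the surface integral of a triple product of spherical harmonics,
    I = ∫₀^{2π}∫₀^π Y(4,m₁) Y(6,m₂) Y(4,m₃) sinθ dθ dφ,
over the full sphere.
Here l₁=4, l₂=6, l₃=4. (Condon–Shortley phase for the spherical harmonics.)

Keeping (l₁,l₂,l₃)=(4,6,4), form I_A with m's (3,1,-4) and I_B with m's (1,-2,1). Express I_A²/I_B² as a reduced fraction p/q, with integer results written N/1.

Same 4,6,4: normalisation and zero-m 3j drop out of the ratio.
A: Δ: 6! 2! 6! / 15! → 1/1261260; sum: t=1:−1/172800 = -1/172800; 3j²(4 6 4; 3 1 -4) = Δ·Π!·Σ² = 7/2145  (sign -1)
B: Δ: 6! 2! 6! / 15! → 1/1261260; sum: t=1:−1/8640 t=2:+1/2304 t=3:−1/8640 = 7/34560; 3j²(4 6 4; 1 -2 1) = Δ·Π!·Σ² = 7/429  (sign -1)
I_A²/I_B² = (7/2145)/(7/429) = 1/5

1/5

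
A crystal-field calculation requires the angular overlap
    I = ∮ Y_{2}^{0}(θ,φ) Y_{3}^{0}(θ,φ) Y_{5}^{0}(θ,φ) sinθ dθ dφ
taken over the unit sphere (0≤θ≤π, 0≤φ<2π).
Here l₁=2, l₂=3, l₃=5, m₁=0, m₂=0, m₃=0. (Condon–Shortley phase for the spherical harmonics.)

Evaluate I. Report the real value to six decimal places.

Rules hold: Σm=0, L=10 even, 1≤5≤5.
N = 5·7·11 = 385
Δ = 0!·4!·6!/11! = 1/2310
Racah Σ t=0..0: t=0:+1/144 = 1/144
⇒ 3j(2 3 5; 0 0 0)² = 10/231, sgn -1
(m-triple is (0,0,0) — same symbol as above.)
4πI² = N·(3j₀)²·(3jₘ)² = 500/693
I = +1·√(0.721501/4π) = 0.23961470

0.239615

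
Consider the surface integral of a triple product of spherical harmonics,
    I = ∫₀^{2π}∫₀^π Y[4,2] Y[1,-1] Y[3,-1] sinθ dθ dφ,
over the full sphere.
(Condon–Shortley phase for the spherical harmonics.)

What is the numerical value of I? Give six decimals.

0.238414

m-sum 0 ✓  L=8 even ✓  3≤3≤5 ✓
Π(2lᵢ+1) = 9×3×7 = 189
triangle coeff Δ(4,1,3) = 1/252
Σ_t [1,1]: t=1:−1/36 = -1/36
(3j)²=4/63 [(4 1 3; 0 0 0)], sign=+1
Σ_t [0,0]: t=0:+1/96 = 1/96
(3j)²=5/84 [(4 1 3; 2 -1 -1)], sign=+1
⇒ 4πI² = 5/7
I = (+1)√(5/7/(4π)) = 0.23841361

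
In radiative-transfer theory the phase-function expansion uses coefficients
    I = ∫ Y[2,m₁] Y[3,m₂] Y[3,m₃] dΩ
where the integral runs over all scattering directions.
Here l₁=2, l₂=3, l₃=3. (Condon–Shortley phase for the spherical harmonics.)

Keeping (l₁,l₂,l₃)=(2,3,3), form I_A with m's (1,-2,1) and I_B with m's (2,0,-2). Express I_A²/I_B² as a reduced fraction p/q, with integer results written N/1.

Shared (l₁,l₂,l₃)=(2,3,3): N and (l;000)² cancel in I_A²/I_B².
A: Δ = 2!·2!·4!/9! = 1/3780; Racah Σ t=0..1: t=0:+1/12 t=1:−1/48 = 1/16; ⇒ 3j(2 3 3; 1 -2 1)² = 1/28, sgn +1
B: Δ = 2!·2!·4!/9! = 1/3780; Racah Σ t=0..0: t=0:+1/24 = 1/24; ⇒ 3j(2 3 3; 2 0 -2)² = 1/21, sgn -1
I_A²/I_B² = (1/28)/(1/21) = 3/4

3/4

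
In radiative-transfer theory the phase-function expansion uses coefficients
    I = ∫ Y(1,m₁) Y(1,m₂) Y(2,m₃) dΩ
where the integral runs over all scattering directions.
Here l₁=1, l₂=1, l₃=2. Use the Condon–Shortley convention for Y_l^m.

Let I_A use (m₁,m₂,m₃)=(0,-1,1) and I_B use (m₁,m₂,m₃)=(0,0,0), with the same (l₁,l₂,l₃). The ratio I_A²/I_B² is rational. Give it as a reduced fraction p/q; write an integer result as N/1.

3/4

l's match ⇒ only the (l;m) 3-j factors differ between A and B.
A: triangle coeff Δ(1,1,2) = 1/30; Σ_t [0,0]: t=0:+1/2 = 1/2; (3j)²=1/10 [(1 1 2; 0 -1 1)], sign=-1
B: triangle coeff Δ(1,1,2) = 1/30; Σ_t [0,0]: t=0:+1/1 = 1/1; (3j)²=2/15 [(1 1 2; 0 0 0)], sign=+1
I_A²/I_B² = (1/10)/(2/15) = 3/4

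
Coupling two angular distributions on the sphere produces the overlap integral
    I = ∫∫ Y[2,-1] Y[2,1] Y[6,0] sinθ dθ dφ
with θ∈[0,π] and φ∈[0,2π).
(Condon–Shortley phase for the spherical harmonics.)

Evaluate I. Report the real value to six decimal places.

|2−2|≤6≤2+2 violated ⇒ I = 0

0.000000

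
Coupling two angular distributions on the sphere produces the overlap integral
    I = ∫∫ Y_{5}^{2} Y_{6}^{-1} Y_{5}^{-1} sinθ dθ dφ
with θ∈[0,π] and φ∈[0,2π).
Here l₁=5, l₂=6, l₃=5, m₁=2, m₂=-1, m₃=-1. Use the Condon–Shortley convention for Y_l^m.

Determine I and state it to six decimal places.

Rules hold: Σm=0, L=16 even, 1≤5≤11.
N = 11·13·11 = 1573
Δ = 6!·4!·6!/17! = 1/28588560
Racah Σ t=1..5: t=1:−1/345600 t=2:+1/13824 t=3:−1/5184 t=4:+1/13824 t=5:−1/345600 = -7/129600
⇒ 3j(5 6 5; 0 0 0)² = 80/7293, sgn +1
Racah Σ t=0..3: t=0:+1/518400 t=1:−1/23040 t=2:+1/10368 t=3:−1/41472 = 1/32400
⇒ 3j(5 6 5; 2 -1 -1)² = 128/12155, sgn +1
4πI² = N·(3j₀)²·(3jₘ)² = 2048/11271
I = +1·√(0.181705/4π) = 0.12024827

0.120248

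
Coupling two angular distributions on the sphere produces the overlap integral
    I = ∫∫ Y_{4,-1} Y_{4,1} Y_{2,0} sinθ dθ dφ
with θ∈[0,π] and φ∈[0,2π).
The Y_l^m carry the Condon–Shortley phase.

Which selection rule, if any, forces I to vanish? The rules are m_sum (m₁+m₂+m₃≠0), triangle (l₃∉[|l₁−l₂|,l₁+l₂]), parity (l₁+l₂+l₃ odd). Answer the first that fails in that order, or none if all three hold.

none

azimuthal sum: -1 + 1 + 0 = 0  ✓
0 ≤ 2 ≤ 8 (triangle on l)  ✓
L = 4 + 4 + 2 = 10 (even)  ✓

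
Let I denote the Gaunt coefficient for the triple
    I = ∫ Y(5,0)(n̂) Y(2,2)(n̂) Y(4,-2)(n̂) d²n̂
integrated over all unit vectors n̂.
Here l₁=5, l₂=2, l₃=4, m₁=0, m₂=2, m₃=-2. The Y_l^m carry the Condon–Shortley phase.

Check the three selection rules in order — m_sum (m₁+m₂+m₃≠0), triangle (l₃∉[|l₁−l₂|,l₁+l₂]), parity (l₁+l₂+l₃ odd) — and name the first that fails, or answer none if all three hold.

Σmᵢ = 0  ✓
l₃∈[|l₁−l₂|,l₁+l₂]=[3,7], have l₃=4  ✓
Σlᵢ = 11 ⇒ odd  ✗

parity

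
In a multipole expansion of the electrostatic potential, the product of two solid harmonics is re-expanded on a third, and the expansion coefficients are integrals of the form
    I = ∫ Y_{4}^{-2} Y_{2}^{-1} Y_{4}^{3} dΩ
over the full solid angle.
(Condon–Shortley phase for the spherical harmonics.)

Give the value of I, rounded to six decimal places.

-0.187702

m-sum 0 ✓  L=10 even ✓  2≤4≤6 ✓
Π(2lᵢ+1) = 9×5×9 = 405
triangle coeff Δ(4,2,4) = 1/13860
Σ_t [0,2]: t=0:+1/192 t=1:−1/36 t=2:+1/192 = -5/288
(3j)²=20/693 [(4 2 4; 0 0 0)], sign=-1
Σ_t [0,1]: t=0:+1/1440 t=1:−1/240 = -1/288
(3j)²=5/132 [(4 2 4; -2 -1 3)], sign=+1
⇒ 4πI² = 375/847
I = (-1)√(375/847/(4π)) = -0.18770204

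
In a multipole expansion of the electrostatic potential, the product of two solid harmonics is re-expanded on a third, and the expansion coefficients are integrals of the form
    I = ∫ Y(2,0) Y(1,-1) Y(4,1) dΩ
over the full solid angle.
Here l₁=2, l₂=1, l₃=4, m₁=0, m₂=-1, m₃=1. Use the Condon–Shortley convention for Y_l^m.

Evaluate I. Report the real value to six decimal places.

0.000000

|2−1|≤4≤2+1 violated ⇒ I = 0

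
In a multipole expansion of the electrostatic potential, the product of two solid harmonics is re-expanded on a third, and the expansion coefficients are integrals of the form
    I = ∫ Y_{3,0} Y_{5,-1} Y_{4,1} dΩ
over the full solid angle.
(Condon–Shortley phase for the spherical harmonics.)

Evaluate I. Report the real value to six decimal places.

-0.115089

m-sum 0 ✓  L=12 even ✓  2≤4≤8 ✓
Π(2lᵢ+1) = 7×11×9 = 693
triangle coeff Δ(3,5,4) = 1/180180
Σ_t [1,3]: t=1:−1/576 t=2:+1/144 t=3:−1/576 = 1/288
(3j)²=20/1001 [(3 5 4; 0 0 0)], sign=+1
Σ_t [1,3]: t=1:−1/432 t=2:+1/192 t=3:−1/1440 = 19/8640
(3j)²=361/30030 [(3 5 4; 0 -1 1)], sign=-1
⇒ 4πI² = 2166/13013
I = (-1)√(2166/13013/(4π)) = -0.11508947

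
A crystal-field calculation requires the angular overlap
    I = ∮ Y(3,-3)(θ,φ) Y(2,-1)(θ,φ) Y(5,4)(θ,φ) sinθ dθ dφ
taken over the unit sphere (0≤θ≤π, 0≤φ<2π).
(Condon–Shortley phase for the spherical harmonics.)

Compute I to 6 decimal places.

0.219610

Checks pass: Σm=0; 10 even; l₃=5∈[1,5].
(2·3+1)(2·2+1)(2·5+1) = 385
Δ: 0! 6! 4! / 11! → 1/2310
sum: t=0:+1/144 = 1/144
3j²(3 2 5; 0 0 0) = Δ·Π!·Σ² = 10/231  (sign -1)
sum: t=0:+1/4320 = 1/4320
3j²(3 2 5; -3 -1 4) = Δ·Π!·Σ² = 2/55  (sign -1)
combine: 4πI² = 385·10/231·2/55 = 20/33
take √, sign +1: I = 0.21961050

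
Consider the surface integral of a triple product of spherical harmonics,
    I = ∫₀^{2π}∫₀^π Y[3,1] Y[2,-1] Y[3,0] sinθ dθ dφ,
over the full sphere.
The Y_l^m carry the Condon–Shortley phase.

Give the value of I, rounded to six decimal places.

Checks pass: Σm=0; 8 even; l₃=3∈[1,5].
(2·3+1)(2·2+1)(2·3+1) = 245
Δ: 2! 4! 2! / 9! → 1/3780
sum: t=0:+1/24 t=1:−1/4 t=2:+1/24 = -1/6
3j²(3 2 3; 0 0 0) = Δ·Π!·Σ² = 4/105  (sign +1)
sum: t=0:+1/8 t=1:−1/12 = 1/24
3j²(3 2 3; 1 -1 0) = Δ·Π!·Σ² = 1/210  (sign -1)
combine: 4πI² = 245·4/105·1/210 = 2/45
take √, sign -1: I = -0.05947080

-0.059471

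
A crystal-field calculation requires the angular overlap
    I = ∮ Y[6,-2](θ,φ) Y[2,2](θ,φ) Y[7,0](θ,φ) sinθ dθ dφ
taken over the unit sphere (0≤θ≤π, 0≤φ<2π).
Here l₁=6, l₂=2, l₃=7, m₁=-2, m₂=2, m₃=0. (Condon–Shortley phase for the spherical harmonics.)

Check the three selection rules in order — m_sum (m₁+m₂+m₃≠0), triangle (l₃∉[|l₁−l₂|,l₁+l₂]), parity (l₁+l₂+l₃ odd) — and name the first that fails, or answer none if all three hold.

m₁+m₂+m₃ = -2 + 2 + 0 = 0  ✓
triangle: |6−2|=4 ≤ l₃=7 ≤ 6+2=8  ✓
parity: l₁+l₂+l₃ = 15 is odd  ✗

parity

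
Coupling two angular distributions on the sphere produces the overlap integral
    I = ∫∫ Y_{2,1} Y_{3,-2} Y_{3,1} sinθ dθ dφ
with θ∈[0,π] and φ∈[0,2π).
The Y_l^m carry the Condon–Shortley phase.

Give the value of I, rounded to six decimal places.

0.162868

Rules hold: Σm=0, L=8 even, 1≤3≤5.
N = 5·7·7 = 245
Δ = 2!·2!·4!/9! = 1/3780
Racah Σ t=0..2: t=0:+1/24 t=1:−1/4 t=2:+1/24 = -1/6
⇒ 3j(2 3 3; 0 0 0)² = 4/105, sgn +1
Racah Σ t=0..1: t=0:+1/12 t=1:−1/48 = 1/16
⇒ 3j(2 3 3; 1 -2 1)² = 1/28, sgn +1
4πI² = N·(3j₀)²·(3jₘ)² = 1/3
I = +1·√(0.333333/4π) = 0.16286750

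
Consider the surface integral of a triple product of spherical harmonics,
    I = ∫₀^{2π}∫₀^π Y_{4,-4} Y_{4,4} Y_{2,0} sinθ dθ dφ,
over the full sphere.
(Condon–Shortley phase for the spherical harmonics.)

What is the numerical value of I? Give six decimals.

-0.229376

Rules hold: Σm=0, L=10 even, 0≤2≤8.
N = 9·9·5 = 405
Δ = 6!·2!·2!/11! = 1/13860
Racah Σ t=2..4: t=2:+1/192 t=3:−1/36 t=4:+1/192 = -5/288
⇒ 3j(4 4 2; 0 0 0)² = 20/693, sgn -1
Racah Σ t=6..6: t=6:+1/2880 = 1/2880
⇒ 3j(4 4 2; -4 4 0)² = 28/495, sgn +1
4πI² = N·(3j₀)²·(3jₘ)² = 80/121
I = -1·√(0.661157/4π) = -0.22937568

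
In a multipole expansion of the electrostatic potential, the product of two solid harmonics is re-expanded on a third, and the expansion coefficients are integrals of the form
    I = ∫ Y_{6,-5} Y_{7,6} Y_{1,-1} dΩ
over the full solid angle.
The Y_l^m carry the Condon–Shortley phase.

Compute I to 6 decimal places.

0.309019

Checks pass: Σm=0; 14 even; l₃=1∈[1,13].
(2·6+1)(2·7+1)(2·1+1) = 585
Δ: 12! 0! 2! / 15! → 1/1365
sum: t=6:+1/518400 = 1/518400
3j²(6 7 1; 0 0 0) = Δ·Π!·Σ² = 7/195  (sign -1)
sum: t=11:−1/79833600 = -1/79833600
3j²(6 7 1; -5 6 -1) = Δ·Π!·Σ² = 2/35  (sign -1)
combine: 4πI² = 585·7/195·2/35 = 6/5
take √, sign +1: I = 0.30901936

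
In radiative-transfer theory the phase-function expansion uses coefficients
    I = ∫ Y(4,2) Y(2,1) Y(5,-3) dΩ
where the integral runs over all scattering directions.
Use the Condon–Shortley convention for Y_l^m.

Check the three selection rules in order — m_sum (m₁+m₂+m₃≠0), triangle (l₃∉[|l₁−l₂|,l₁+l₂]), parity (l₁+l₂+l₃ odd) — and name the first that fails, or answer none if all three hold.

parity

azimuthal sum: 2 + 1 − 3 = 0  ✓
2 ≤ 5 ≤ 6 (triangle on l)  ✓
L = 4 + 2 + 5 = 11 (odd)  ✗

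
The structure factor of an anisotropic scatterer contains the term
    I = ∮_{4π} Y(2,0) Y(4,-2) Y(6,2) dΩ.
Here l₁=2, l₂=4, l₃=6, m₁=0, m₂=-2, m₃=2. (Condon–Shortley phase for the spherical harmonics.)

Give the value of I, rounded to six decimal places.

Checks pass: Σm=0; 12 even; l₃=6∈[2,6].
(2·2+1)(2·4+1)(2·6+1) = 585
Δ: 0! 4! 8! / 13! → 1/6435
sum: t=0:+1/2304 = 1/2304
3j²(2 4 6; 0 0 0) = Δ·Π!·Σ² = 5/143  (sign +1)
sum: t=0:+1/5760 = 1/5760
3j²(2 4 6; 0 -2 2) = Δ·Π!·Σ² = 56/2145  (sign +1)
combine: 4πI² = 585·5/143·56/2145 = 840/1573
take √, sign +1: I = 0.20614383

0.206144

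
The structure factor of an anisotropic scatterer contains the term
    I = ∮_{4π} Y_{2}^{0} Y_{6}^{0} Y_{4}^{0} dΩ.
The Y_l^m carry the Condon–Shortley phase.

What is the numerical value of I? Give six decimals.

m-sum 0 ✓  L=12 even ✓  4≤4≤8 ✓
Π(2lᵢ+1) = 5×13×9 = 585
triangle coeff Δ(2,6,4) = 1/6435
Σ_t [2,2]: t=2:+1/2304 = 1/2304
(3j)²=5/143 [(2 6 4; 0 0 0)], sign=+1
(m-triple is (0,0,0) — same symbol as above.)
⇒ 4πI² = 1125/1573
I = (+1)√(1125/1573/(4π)) = 0.23856513

0.238565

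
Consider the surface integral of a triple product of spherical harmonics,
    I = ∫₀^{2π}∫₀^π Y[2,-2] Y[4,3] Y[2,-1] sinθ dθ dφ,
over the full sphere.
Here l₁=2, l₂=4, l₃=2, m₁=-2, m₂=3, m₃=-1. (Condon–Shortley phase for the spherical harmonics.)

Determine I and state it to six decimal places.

-0.238414

m-sum 0 ✓  L=8 even ✓  2≤2≤6 ✓
Π(2lᵢ+1) = 5×9×5 = 225
triangle coeff Δ(2,4,2) = 1/630
Σ_t [2,2]: t=2:+1/16 = 1/16
(3j)²=2/35 [(2 4 2; 0 0 0)], sign=+1
Σ_t [4,4]: t=4:+1/144 = 1/144
(3j)²=1/18 [(2 4 2; -2 3 -1)], sign=-1
⇒ 4πI² = 5/7
I = (-1)√(5/7/(4π)) = -0.23841361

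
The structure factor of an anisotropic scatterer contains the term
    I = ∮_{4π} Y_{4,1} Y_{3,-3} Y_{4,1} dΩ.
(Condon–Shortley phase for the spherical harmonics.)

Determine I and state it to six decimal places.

m-sum = 1 − 3 + 1 = -1 ≠ 0 ⇒ I = 0

0.000000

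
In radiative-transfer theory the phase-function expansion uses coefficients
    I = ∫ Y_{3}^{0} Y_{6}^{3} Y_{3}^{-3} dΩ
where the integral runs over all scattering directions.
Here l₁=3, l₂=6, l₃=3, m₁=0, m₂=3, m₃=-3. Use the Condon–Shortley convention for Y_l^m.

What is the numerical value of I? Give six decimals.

Checks pass: Σm=0; 12 even; l₃=3∈[3,9].
(2·3+1)(2·6+1)(2·3+1) = 637
Δ: 6! 0! 6! / 13! → 1/12012
sum: t=3:−1/1296 = -1/1296
3j²(3 6 3; 0 0 0) = Δ·Π!·Σ² = 100/3003  (sign +1)
sum: t=3:−1/25920 = -1/25920
3j²(3 6 3; 0 3 -3) = Δ·Π!·Σ² = 1/143  (sign -1)
combine: 4πI² = 637·100/3003·1/143 = 700/4719
take √, sign -1: I = -0.10864734

-0.108647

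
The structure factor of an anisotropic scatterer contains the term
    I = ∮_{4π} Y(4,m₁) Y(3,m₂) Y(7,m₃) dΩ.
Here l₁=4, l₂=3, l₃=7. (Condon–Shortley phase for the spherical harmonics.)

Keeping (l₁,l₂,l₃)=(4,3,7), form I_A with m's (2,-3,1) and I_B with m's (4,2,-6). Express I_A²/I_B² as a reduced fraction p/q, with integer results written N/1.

Shared (l₁,l₂,l₃)=(4,3,7): N and (l;000)² cancel in I_A²/I_B².
A: Δ = 0!·8!·6!/15! = 1/45045; Racah Σ t=0..0: t=0:+1/1036800 = 1/1036800; ⇒ 3j(4 3 7; 2 -3 1)² = 4/6435, sgn +1
B: Δ = 0!·8!·6!/15! = 1/45045; Racah Σ t=0..0: t=0:+1/4838400 = 1/4838400; ⇒ 3j(4 3 7; 4 2 -6)² = 1/35, sgn -1
I_A²/I_B² = (4/6435)/(1/35) = 28/1287

28/1287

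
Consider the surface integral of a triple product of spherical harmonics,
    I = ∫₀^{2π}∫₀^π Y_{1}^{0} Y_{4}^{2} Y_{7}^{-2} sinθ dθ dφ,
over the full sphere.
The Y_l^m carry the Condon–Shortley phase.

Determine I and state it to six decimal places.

triangle: need 3≤l₃≤5, have 7; I=0

0.000000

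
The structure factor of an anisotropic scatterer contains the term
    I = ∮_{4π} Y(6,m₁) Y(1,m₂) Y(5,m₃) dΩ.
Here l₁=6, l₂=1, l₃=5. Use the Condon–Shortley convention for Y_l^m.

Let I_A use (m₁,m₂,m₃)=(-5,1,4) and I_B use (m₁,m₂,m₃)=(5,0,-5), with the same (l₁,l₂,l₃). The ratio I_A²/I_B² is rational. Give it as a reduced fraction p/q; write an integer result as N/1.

Same 6,1,5: normalisation and zero-m 3j drop out of the ratio.
A: Δ: 2! 10! 0! / 13! → 1/858; sum: t=2:+1/725760 = 1/725760; 3j²(6 1 5; -5 1 4) = Δ·Π!·Σ² = 5/78  (sign -1)
B: Δ: 2! 10! 0! / 13! → 1/858; sum: t=1:−1/3628800 = -1/3628800; 3j²(6 1 5; 5 0 -5) = Δ·Π!·Σ² = 1/78  (sign -1)
I_A²/I_B² = (5/78)/(1/78) = 5/1

5/1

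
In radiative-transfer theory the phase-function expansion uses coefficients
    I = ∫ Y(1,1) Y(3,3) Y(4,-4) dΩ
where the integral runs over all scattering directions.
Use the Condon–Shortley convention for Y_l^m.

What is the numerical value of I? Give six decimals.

Rules hold: Σm=0, L=8 even, 2≤4≤4.
N = 3·7·9 = 189
Δ = 0!·2!·6!/9! = 1/252
Racah Σ t=0..0: t=0:+1/36 = 1/36
⇒ 3j(1 3 4; 0 0 0)² = 4/63, sgn +1
Racah Σ t=0..0: t=0:+1/1440 = 1/1440
⇒ 3j(1 3 4; 1 3 -4)² = 1/9, sgn +1
4πI² = N·(3j₀)²·(3jₘ)² = 4/3
I = +1·√(1.33333/4π) = 0.32573501

0.325735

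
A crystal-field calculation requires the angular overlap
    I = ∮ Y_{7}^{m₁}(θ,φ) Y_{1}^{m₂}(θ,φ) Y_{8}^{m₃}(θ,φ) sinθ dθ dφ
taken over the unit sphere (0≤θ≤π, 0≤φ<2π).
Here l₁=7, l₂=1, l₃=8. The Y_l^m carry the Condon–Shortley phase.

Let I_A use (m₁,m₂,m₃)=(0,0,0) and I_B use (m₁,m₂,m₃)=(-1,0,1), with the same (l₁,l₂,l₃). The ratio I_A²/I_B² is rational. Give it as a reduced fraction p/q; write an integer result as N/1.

64/63

Same 7,1,8: normalisation and zero-m 3j drop out of the ratio.
A: Δ: 0! 14! 2! / 17! → 1/2040; sum: t=0:+1/25401600 = 1/25401600; 3j²(7 1 8; 0 0 0) = Δ·Π!·Σ² = 8/255  (sign +1)
B: Δ: 0! 14! 2! / 17! → 1/2040; sum: t=0:+1/29030400 = 1/29030400; 3j²(7 1 8; -1 0 1) = Δ·Π!·Σ² = 21/680  (sign -1)
I_A²/I_B² = (8/255)/(21/680) = 64/63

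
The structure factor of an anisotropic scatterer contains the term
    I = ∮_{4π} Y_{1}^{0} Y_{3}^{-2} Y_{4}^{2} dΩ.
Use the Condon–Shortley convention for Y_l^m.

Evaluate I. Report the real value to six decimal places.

0.213244

m-sum 0 ✓  L=8 even ✓  2≤4≤4 ✓
Π(2lᵢ+1) = 3×7×9 = 189
triangle coeff Δ(1,3,4) = 1/252
Σ_t [0,0]: t=0:+1/36 = 1/36
(3j)²=4/63 [(1 3 4; 0 0 0)], sign=+1
Σ_t [0,0]: t=0:+1/120 = 1/120
(3j)²=1/21 [(1 3 4; 0 -2 2)], sign=+1
⇒ 4πI² = 4/7
I = (+1)√(4/7/(4π)) = 0.21324362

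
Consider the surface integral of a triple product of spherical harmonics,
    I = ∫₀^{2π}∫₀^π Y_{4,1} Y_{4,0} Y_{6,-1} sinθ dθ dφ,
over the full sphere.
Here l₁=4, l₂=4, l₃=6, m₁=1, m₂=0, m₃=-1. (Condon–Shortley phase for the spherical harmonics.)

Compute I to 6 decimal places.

-0.103072

m-sum 0 ✓  L=14 even ✓  0≤6≤8 ✓
Π(2lᵢ+1) = 9×9×13 = 1053
triangle coeff Δ(4,4,6) = 1/1261260
Σ_t [0,2]: t=0:+1/4608 t=1:−1/1296 t=2:+1/4608 = -7/20736
(3j)²=20/1287 [(4 4 6; 0 0 0)], sign=-1
Σ_t [0,2]: t=0:+1/3456 t=1:−1/1728 t=2:+1/11520 = -7/34560
(3j)²=7/858 [(4 4 6; 1 0 -1)], sign=+1
⇒ 4πI² = 210/1573
I = (-1)√(210/1573/(4π)) = -0.10307192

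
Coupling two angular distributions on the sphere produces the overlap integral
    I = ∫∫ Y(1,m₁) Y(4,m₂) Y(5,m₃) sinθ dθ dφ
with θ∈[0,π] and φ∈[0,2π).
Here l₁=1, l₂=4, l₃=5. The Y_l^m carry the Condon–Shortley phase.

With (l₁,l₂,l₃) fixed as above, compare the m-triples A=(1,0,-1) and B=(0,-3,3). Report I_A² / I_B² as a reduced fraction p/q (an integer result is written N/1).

l's match ⇒ only the (l;m) 3-j factors differ between A and B.
A: triangle coeff Δ(1,4,5) = 1/495; Σ_t [0,0]: t=0:+1/1152 = 1/1152; (3j)²=1/33 [(1 4 5; 1 0 -1)], sign=+1
B: triangle coeff Δ(1,4,5) = 1/495; Σ_t [0,0]: t=0:+1/5040 = 1/5040; (3j)²=16/495 [(1 4 5; 0 -3 3)], sign=+1
I_A²/I_B² = (1/33)/(16/495) = 15/16

15/16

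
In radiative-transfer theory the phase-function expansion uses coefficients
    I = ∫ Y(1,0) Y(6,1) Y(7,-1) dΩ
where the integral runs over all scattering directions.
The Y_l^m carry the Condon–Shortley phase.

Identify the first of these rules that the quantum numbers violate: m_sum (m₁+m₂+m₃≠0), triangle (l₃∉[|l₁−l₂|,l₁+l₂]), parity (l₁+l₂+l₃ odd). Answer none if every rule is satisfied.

azimuthal sum: 0 + 1 − 1 = 0  ✓
5 ≤ 7 ≤ 7 (triangle on l)  ✓
L = 1 + 6 + 7 = 14 (even)  ✓

none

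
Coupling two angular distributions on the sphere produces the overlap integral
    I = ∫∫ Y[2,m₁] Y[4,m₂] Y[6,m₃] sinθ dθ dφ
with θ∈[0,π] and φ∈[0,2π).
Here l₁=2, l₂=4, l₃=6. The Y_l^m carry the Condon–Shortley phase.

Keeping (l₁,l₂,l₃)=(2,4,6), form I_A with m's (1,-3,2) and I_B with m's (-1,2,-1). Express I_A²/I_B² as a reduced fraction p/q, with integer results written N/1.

Shared (l₁,l₂,l₃)=(2,4,6): N and (l;000)² cancel in I_A²/I_B².
A: Δ = 0!·4!·8!/13! = 1/6435; Racah Σ t=0..0: t=0:+1/30240 = 1/30240; ⇒ 3j(2 4 6; 1 -3 2)² = 32/6435, sgn +1
B: Δ = 0!·4!·8!/13! = 1/6435; Racah Σ t=0..0: t=0:+1/8640 = 1/8640; ⇒ 3j(2 4 6; -1 2 -1)² = 14/1287, sgn -1
I_A²/I_B² = (32/6435)/(14/1287) = 16/35

16/35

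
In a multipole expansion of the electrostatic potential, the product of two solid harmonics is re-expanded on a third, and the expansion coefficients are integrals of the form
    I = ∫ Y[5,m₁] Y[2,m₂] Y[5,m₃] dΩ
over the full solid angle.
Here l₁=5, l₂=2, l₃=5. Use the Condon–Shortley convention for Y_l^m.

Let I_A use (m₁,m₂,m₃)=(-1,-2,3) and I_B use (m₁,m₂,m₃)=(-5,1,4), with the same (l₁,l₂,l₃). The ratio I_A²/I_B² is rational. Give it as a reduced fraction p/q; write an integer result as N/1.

112/135

Shared (l₁,l₂,l₃)=(5,2,5): N and (l;000)² cancel in I_A²/I_B².
A: Δ = 2!·8!·2!/13! = 1/38610; Racah Σ t=0..0: t=0:+1/5760 = 1/5760; ⇒ 3j(5 2 5; -1 -2 3)² = 56/2145, sgn +1
B: Δ = 2!·8!·2!/13! = 1/38610; Racah Σ t=2..2: t=2:+1/80640 = 1/80640; ⇒ 3j(5 2 5; -5 1 4)² = 9/286, sgn -1
I_A²/I_B² = (56/2145)/(9/286) = 112/135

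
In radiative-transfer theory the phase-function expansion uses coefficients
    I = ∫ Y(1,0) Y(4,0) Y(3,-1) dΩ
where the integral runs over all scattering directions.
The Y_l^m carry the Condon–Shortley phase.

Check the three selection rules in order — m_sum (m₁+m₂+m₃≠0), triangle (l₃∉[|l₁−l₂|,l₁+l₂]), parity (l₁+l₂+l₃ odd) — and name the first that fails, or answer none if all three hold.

m_sum

m₁+m₂+m₃ = 0 + 0 − 1 = -1  ✗
triangle: |1−4|=3 ≤ l₃=3 ≤ 1+4=5
parity: l₁+l₂+l₃ = 8 is even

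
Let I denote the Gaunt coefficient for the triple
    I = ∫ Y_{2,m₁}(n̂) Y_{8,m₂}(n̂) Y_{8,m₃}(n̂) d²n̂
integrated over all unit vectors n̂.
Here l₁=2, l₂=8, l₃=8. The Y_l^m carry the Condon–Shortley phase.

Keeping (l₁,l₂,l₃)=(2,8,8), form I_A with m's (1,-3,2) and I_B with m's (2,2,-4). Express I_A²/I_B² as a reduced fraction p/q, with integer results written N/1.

l's match ⇒ only the (l;m) 3-j factors differ between A and B.
A: triangle coeff Δ(2,8,8) = 1/348840; Σ_t [0,1]: t=0:+1/87091200 t=1:−1/174182400 = 1/174182400; (3j)²=55/7752 [(2 8 8; 1 -3 2)], sign=+1
B: triangle coeff Δ(2,8,8) = 1/348840; Σ_t [0,0]: t=0:+1/348364800 = 1/348364800; (3j)²=11/646 [(2 8 8; 2 2 -4)], sign=+1
I_A²/I_B² = (55/7752)/(11/646) = 5/12

5/12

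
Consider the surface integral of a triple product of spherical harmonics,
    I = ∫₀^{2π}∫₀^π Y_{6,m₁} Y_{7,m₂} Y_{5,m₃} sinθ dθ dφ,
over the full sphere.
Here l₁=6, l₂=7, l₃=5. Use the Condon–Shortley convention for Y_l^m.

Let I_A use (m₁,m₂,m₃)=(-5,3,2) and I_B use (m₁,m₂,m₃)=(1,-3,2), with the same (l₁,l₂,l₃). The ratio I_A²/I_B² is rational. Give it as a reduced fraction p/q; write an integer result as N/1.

6875/486

Same 6,7,5: normalisation and zero-m 3j drop out of the ratio.
A: Δ: 8! 4! 6! / 19! → 1/174594420; sum: t=7:−1/4354560 t=8:+1/11612160 = -1/6967296; 3j²(6 7 5; -5 3 2) = Δ·Π!·Σ² = 625/50388  (sign +1)
B: Δ: 8! 4! 6! / 19! → 1/174594420; sum: t=1:−1/4354560 t=2:+1/414720 t=3:−1/345600 t=4:+1/2488320 = -1/3225600; 3j²(6 7 5; 1 -3 2) = Δ·Π!·Σ² = 81/92378  (sign +1)
I_A²/I_B² = (625/50388)/(81/92378) = 6875/486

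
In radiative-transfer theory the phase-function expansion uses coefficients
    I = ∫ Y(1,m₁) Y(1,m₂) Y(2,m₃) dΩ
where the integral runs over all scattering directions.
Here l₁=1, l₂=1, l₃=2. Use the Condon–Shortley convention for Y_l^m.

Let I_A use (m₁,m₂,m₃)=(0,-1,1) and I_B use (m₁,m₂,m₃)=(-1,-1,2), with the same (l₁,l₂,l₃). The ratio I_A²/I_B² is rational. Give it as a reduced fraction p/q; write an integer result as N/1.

1/2

Same 1,1,2: normalisation and zero-m 3j drop out of the ratio.
A: Δ: 0! 2! 2! / 5! → 1/30; sum: t=0:+1/2 = 1/2; 3j²(1 1 2; 0 -1 1) = Δ·Π!·Σ² = 1/10  (sign -1)
B: Δ: 0! 2! 2! / 5! → 1/30; sum: t=0:+1/4 = 1/4; 3j²(1 1 2; -1 -1 2) = Δ·Π!·Σ² = 1/5  (sign +1)
I_A²/I_B² = (1/10)/(1/5) = 1/2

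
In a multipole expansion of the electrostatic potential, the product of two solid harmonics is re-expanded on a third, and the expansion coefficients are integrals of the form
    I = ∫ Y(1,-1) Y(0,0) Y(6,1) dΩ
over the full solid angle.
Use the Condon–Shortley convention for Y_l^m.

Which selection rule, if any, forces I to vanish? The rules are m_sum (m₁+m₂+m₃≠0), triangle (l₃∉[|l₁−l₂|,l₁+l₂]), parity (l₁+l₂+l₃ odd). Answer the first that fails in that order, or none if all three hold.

m₁+m₂+m₃ = -1 + 0 + 1 = 0  ✓
triangle: |1−0|=1 ≤ l₃=6 ≤ 1+0=1  ✗
parity: l₁+l₂+l₃ = 7 is odd

triangle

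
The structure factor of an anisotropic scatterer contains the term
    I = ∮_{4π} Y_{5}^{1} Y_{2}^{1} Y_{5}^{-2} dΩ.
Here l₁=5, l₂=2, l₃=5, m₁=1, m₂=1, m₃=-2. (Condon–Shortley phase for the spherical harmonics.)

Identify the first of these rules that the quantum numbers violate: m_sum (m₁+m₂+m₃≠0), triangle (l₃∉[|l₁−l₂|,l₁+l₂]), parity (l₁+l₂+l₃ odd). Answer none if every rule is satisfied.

m₁+m₂+m₃ = 1 + 1 − 2 = 0  ✓
triangle: |5−2|=3 ≤ l₃=5 ≤ 5+2=7  ✓
parity: l₁+l₂+l₃ = 12 is even  ✓

none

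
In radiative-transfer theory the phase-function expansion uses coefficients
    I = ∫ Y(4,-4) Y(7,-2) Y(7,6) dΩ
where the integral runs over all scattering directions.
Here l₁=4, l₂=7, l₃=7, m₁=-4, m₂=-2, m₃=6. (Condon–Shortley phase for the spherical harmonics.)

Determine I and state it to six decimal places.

m-sum 0 ✓  L=18 even ✓  3≤7≤11 ✓
Π(2lᵢ+1) = 9×15×15 = 2025
triangle coeff Δ(4,7,7) = 1/58198140
Σ_t [0,4]: t=0:+1/17418240 t=1:−1/622080 t=2:+1/230400 t=3:−1/622080 t=4:+1/17418240 = 1/806400
(3j)²=2268/230945 [(4 7 7; 0 0 0)], sign=-1
Σ_t [4,4]: t=4:+1/209018880 = 1/209018880
(3j)²=25/5814 [(4 7 7; -4 -2 6)], sign=-1
⇒ 4πI² = 1275750/14919047
I = (+1)√(1275750/14919047/(4π)) = 0.08249114

0.082491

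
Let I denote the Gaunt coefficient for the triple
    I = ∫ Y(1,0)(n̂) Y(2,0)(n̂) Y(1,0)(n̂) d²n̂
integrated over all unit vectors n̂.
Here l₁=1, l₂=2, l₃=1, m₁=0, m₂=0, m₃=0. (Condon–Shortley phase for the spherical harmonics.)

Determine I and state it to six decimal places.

0.252313

Checks pass: Σm=0; 4 even; l₃=1∈[1,3].
(2·1+1)(2·2+1)(2·1+1) = 45
Δ: 2! 0! 2! / 5! → 1/30
sum: t=1:−1/1 = -1/1
3j²(1 2 1; 0 0 0) = Δ·Π!·Σ² = 2/15  (sign +1)
(m-triple is (0,0,0) — same symbol as above.)
combine: 4πI² = 45·2/15·2/15 = 4/5
take √, sign +1: I = 0.25231325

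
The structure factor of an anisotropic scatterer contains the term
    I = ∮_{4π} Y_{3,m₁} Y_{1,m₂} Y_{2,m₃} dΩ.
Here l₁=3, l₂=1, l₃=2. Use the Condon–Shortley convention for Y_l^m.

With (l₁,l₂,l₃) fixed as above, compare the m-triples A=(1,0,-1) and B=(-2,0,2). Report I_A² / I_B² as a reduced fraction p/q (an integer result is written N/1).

8/5

Shared (l₁,l₂,l₃)=(3,1,2): N and (l;000)² cancel in I_A²/I_B².
A: Δ = 2!·4!·0!/7! = 1/105; Racah Σ t=1..1: t=1:−1/6 = -1/6; ⇒ 3j(3 1 2; 1 0 -1)² = 8/105, sgn +1
B: Δ = 2!·4!·0!/7! = 1/105; Racah Σ t=1..1: t=1:−1/24 = -1/24; ⇒ 3j(3 1 2; -2 0 2)² = 1/21, sgn -1
I_A²/I_B² = (8/105)/(1/21) = 8/5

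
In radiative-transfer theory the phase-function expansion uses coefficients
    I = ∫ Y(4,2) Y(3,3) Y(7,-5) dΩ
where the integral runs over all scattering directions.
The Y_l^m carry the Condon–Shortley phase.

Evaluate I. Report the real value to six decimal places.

m-sum 0 ✓  L=14 even ✓  1≤7≤7 ✓
Π(2lᵢ+1) = 9×7×15 = 945
triangle coeff Δ(4,3,7) = 1/45045
Σ_t [0,0]: t=0:+1/20736 = 1/20736
(3j)²=35/1287 [(4 3 7; 0 0 0)], sign=-1
Σ_t [0,0]: t=0:+1/1036800 = 1/1036800
(3j)²=4/195 [(4 3 7; 2 3 -5)], sign=+1
⇒ 4πI² = 980/1859
I = (-1)√(980/1859/(4π)) = -0.20481814

-0.204818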